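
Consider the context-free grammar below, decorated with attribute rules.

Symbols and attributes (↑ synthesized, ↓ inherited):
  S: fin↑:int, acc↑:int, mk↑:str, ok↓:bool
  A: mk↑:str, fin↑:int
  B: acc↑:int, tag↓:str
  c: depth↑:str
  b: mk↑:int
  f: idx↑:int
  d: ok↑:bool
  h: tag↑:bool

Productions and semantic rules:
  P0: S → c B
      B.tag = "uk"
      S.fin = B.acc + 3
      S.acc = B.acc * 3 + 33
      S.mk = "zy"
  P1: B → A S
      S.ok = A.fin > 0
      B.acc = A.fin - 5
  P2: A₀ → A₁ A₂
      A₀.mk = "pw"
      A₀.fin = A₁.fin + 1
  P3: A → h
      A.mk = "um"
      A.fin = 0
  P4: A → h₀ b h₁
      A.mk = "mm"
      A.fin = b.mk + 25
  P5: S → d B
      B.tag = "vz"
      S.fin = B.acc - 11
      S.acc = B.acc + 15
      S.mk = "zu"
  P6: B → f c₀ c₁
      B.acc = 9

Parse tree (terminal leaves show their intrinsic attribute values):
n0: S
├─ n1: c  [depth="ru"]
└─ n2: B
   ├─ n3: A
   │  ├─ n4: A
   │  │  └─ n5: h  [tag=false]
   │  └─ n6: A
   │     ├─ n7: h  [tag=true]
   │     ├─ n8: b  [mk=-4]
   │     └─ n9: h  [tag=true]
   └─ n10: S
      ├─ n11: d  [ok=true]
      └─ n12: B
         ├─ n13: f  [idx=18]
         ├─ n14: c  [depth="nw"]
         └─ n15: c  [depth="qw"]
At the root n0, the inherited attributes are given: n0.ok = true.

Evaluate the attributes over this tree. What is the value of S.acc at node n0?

1. n0.ok = true  [given at root]
2. n1.depth = "ru"  [terminal]
3. n2.tag = "uk"  ["uk"]
4. n5.tag = false  [terminal]
5. n4.mk = "um"  ["um"]
6. n4.fin = 0  [0]
7. n7.tag = true  [terminal]
8. n8.mk = -4  [terminal]
9. n9.tag = true  [terminal]
10. n6.mk = "mm"  ["mm"]
11. n6.fin = 21  [b.mk + 25]
12. n3.mk = "pw"  ["pw"]
13. n3.fin = 1  [A₁.fin + 1]
14. n10.ok = true  [A.fin > 0]
15. n11.ok = true  [terminal]
16. n12.tag = "vz"  ["vz"]
17. n13.idx = 18  [terminal]
18. n14.depth = "nw"  [terminal]
19. n15.depth = "qw"  [terminal]
20. n12.acc = 9  [9]
21. n10.fin = -2  [B.acc - 11]
22. n10.acc = 24  [B.acc + 15]
23. n10.mk = "zu"  ["zu"]
24. n2.acc = -4  [A.fin - 5]
25. n0.fin = -1  [B.acc + 3]
26. n0.acc = 21  [B.acc * 3 + 33]
27. n0.mk = "zy"  ["zy"]

21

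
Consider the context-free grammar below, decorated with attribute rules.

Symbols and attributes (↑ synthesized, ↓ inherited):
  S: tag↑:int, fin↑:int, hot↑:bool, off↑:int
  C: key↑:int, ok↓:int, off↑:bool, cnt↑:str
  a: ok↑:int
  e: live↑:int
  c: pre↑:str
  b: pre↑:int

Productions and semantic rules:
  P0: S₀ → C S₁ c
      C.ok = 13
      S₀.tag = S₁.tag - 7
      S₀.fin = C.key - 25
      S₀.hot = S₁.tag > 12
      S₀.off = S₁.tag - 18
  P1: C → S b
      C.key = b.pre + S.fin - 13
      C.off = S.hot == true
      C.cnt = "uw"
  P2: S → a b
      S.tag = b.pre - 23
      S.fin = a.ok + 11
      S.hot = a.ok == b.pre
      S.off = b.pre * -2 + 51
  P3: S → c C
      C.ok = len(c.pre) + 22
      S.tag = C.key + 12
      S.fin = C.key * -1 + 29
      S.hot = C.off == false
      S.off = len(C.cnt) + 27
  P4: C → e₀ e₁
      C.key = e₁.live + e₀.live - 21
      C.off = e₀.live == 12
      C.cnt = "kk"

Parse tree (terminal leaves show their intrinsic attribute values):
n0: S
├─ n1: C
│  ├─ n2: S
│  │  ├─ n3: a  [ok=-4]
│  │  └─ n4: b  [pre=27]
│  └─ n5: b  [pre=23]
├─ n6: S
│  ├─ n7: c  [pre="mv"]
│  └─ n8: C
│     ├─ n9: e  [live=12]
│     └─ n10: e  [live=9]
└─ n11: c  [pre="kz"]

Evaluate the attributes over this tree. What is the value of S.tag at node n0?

5

1. n1.ok = 13  [13]
2. n3.ok = -4  [terminal]
3. n4.pre = 27  [terminal]
4. n2.tag = 4  [b.pre - 23]
5. n2.fin = 7  [a.ok + 11]
6. n2.hot = false  [a.ok == b.pre]
7. n2.off = -3  [b.pre * -2 + 51]
8. n5.pre = 23  [terminal]
9. n1.key = 17  [b.pre + S.fin - 13]
10. n1.off = false  [S.hot == true]
11. n1.cnt = "uw"  ["uw"]
12. n7.pre = "mv"  [terminal]
13. n8.ok = 24  [len(c.pre) + 22]
14. n9.live = 12  [terminal]
15. n10.live = 9  [terminal]
16. n8.key = 0  [e₁.live + e₀.live - 21]
17. n8.off = true  [e₀.live == 12]
18. n8.cnt = "kk"  ["kk"]
19. n6.tag = 12  [C.key + 12]
20. n6.fin = 29  [C.key * -1 + 29]
21. n6.hot = false  [C.off == false]
22. n6.off = 29  [len(C.cnt) + 27]
23. n11.pre = "kz"  [terminal]
24. n0.tag = 5  [S₁.tag - 7]
25. n0.fin = -8  [C.key - 25]
26. n0.hot = false  [S₁.tag > 12]
27. n0.off = -6  [S₁.tag - 18]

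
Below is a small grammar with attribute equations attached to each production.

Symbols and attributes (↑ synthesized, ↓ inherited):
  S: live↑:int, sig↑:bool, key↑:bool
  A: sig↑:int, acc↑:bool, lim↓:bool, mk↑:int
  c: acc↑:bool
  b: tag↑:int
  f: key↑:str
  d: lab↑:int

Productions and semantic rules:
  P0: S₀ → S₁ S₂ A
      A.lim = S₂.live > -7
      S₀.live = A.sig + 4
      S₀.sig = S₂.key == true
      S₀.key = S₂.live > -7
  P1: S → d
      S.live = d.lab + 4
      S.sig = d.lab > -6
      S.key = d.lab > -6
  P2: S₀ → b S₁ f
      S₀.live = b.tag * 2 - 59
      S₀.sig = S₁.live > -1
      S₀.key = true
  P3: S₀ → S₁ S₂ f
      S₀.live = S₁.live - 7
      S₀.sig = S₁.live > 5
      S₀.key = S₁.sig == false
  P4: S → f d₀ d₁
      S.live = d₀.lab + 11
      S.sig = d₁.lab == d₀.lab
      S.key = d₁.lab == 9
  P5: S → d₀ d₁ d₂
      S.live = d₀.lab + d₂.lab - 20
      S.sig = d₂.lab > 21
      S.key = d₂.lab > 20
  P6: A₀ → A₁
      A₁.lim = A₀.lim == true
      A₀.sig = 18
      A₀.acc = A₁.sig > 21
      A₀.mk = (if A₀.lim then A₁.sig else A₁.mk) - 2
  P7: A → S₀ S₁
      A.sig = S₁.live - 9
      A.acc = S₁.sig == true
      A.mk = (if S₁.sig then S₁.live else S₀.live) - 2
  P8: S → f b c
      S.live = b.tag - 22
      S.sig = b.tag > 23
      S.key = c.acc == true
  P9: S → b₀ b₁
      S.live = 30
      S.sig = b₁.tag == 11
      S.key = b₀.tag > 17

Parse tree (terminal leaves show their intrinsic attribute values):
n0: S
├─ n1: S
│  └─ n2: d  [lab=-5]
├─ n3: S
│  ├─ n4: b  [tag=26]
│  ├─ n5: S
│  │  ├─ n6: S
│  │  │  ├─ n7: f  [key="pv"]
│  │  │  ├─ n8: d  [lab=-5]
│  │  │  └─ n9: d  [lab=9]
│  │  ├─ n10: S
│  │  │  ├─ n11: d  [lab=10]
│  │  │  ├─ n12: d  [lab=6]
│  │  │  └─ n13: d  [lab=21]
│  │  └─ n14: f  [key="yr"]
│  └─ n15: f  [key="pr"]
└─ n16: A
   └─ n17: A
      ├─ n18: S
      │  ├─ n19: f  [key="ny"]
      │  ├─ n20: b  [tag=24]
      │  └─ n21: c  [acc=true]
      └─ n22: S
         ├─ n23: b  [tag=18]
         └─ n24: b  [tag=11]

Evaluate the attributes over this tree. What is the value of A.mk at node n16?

26

1. n2.lab = -5  [terminal]
2. n1.live = -1  [d.lab + 4]
3. n1.sig = true  [d.lab > -6]
4. n1.key = true  [d.lab > -6]
5. n4.tag = 26  [terminal]
6. n7.key = "pv"  [terminal]
7. n8.lab = -5  [terminal]
8. n9.lab = 9  [terminal]
9. n6.live = 6  [d₀.lab + 11]
10. n6.sig = false  [d₁.lab == d₀.lab]
11. n6.key = true  [d₁.lab == 9]
12. n11.lab = 10  [terminal]
13. n12.lab = 6  [terminal]
14. n13.lab = 21  [terminal]
15. n10.live = 11  [d₀.lab + d₂.lab - 20]
16. n10.sig = false  [d₂.lab > 21]
17. n10.key = true  [d₂.lab > 20]
18. n14.key = "yr"  [terminal]
19. n5.live = -1  [S₁.live - 7]
20. n5.sig = true  [S₁.live > 5]
21. n5.key = true  [S₁.sig == false]
22. n15.key = "pr"  [terminal]
23. n3.live = -7  [b.tag * 2 - 59]
24. n3.sig = false  [S₁.live > -1]
25. n3.key = true  [true]
26. n16.lim = false  [S₂.live > -7]
27. n17.lim = false  [A₀.lim == true]
28. n19.key = "ny"  [terminal]
29. n20.tag = 24  [terminal]
30. n21.acc = true  [terminal]
31. n18.live = 2  [b.tag - 22]
32. n18.sig = true  [b.tag > 23]
33. n18.key = true  [c.acc == true]
34. n23.tag = 18  [terminal]
35. n24.tag = 11  [terminal]
36. n22.live = 30  [30]
37. n22.sig = true  [b₁.tag == 11]
38. n22.key = true  [b₀.tag > 17]
39. n17.sig = 21  [S₁.live - 9]
40. n17.acc = true  [S₁.sig == true]
41. n17.mk = 28  [(if S₁.sig then S₁.live else S₀.live) - 2]
42. n16.sig = 18  [18]
43. n16.acc = false  [A₁.sig > 21]
44. n16.mk = 26  [(if A₀.lim then A₁.sig else A₁.mk) - 2]
45. n0.live = 22  [A.sig + 4]
46. n0.sig = true  [S₂.key == true]
47. n0.key = false  [S₂.live > -7]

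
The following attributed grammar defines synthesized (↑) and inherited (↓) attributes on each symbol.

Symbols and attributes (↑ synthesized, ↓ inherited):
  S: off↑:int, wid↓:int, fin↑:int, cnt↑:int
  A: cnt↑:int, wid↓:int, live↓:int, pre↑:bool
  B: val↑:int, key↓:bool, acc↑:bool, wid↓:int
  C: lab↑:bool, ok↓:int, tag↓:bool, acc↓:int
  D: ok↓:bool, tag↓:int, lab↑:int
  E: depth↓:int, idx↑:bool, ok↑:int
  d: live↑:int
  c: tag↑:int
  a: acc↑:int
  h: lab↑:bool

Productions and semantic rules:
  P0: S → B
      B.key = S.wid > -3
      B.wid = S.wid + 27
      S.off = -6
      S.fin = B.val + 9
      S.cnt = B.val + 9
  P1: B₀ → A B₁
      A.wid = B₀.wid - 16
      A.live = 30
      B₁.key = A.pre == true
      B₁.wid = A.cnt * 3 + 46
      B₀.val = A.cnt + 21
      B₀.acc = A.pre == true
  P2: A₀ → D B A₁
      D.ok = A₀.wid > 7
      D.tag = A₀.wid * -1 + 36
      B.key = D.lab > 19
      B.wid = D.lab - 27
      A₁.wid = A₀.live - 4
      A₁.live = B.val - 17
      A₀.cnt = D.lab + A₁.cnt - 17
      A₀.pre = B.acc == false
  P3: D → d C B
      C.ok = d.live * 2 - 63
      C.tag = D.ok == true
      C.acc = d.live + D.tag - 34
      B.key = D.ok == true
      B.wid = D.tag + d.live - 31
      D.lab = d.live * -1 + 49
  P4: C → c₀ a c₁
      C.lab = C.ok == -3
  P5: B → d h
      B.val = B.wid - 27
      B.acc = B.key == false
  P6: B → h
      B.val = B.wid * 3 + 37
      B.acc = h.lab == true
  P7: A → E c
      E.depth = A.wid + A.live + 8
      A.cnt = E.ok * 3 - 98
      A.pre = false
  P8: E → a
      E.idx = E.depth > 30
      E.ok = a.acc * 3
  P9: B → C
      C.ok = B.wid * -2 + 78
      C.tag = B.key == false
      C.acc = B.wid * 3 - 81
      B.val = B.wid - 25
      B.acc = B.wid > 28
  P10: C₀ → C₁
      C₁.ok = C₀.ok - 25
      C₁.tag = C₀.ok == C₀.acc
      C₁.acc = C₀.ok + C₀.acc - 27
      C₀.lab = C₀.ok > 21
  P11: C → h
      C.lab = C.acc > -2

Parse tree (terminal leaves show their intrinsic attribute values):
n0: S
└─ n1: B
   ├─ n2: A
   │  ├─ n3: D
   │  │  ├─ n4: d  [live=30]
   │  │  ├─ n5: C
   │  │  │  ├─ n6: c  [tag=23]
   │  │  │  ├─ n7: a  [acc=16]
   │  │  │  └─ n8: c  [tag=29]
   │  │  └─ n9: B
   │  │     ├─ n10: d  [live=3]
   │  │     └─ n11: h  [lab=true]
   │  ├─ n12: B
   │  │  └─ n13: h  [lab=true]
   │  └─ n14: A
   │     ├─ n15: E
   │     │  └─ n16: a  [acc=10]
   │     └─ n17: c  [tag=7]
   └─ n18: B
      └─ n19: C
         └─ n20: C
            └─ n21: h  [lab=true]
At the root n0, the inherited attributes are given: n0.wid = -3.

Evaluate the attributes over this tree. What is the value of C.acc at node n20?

1. n0.wid = -3  [given at root]
2. n1.key = false  [S.wid > -3]
3. n1.wid = 24  [S.wid + 27]
4. n2.wid = 8  [B₀.wid - 16]
5. n2.live = 30  [30]
6. n3.ok = true  [A₀.wid > 7]
7. n3.tag = 28  [A₀.wid * -1 + 36]
8. n4.live = 30  [terminal]
9. n5.ok = -3  [d.live * 2 - 63]
10. n5.tag = true  [D.ok == true]
11. n5.acc = 24  [d.live + D.tag - 34]
12. n6.tag = 23  [terminal]
13. n7.acc = 16  [terminal]
14. n8.tag = 29  [terminal]
15. n5.lab = true  [C.ok == -3]
16. n9.key = true  [D.ok == true]
17. n9.wid = 27  [D.tag + d.live - 31]
18. n10.live = 3  [terminal]
19. n11.lab = true  [terminal]
20. n9.val = 0  [B.wid - 27]
21. n9.acc = false  [B.key == false]
22. n3.lab = 19  [d.live * -1 + 49]
23. n12.key = false  [D.lab > 19]
24. n12.wid = -8  [D.lab - 27]
25. n13.lab = true  [terminal]
26. n12.val = 13  [B.wid * 3 + 37]
27. n12.acc = true  [h.lab == true]
28. n14.wid = 26  [A₀.live - 4]
29. n14.live = -4  [B.val - 17]
30. n15.depth = 30  [A.wid + A.live + 8]
31. n16.acc = 10  [terminal]
32. n15.idx = false  [E.depth > 30]
33. n15.ok = 30  [a.acc * 3]
34. n17.tag = 7  [terminal]
35. n14.cnt = -8  [E.ok * 3 - 98]
36. n14.pre = false  [false]
37. n2.cnt = -6  [D.lab + A₁.cnt - 17]
38. n2.pre = false  [B.acc == false]
39. n18.key = false  [A.pre == true]
40. n18.wid = 28  [A.cnt * 3 + 46]
41. n19.ok = 22  [B.wid * -2 + 78]
42. n19.tag = true  [B.key == false]
43. n19.acc = 3  [B.wid * 3 - 81]
44. n20.ok = -3  [C₀.ok - 25]
45. n20.tag = false  [C₀.ok == C₀.acc]
46. n20.acc = -2  [C₀.ok + C₀.acc - 27]
47. n21.lab = true  [terminal]
48. n20.lab = false  [C.acc > -2]
49. n19.lab = true  [C₀.ok > 21]
50. n18.val = 3  [B.wid - 25]
51. n18.acc = false  [B.wid > 28]
52. n1.val = 15  [A.cnt + 21]
53. n1.acc = false  [A.pre == true]
54. n0.off = -6  [-6]
55. n0.fin = 24  [B.val + 9]
56. n0.cnt = 24  [B.val + 9]

-2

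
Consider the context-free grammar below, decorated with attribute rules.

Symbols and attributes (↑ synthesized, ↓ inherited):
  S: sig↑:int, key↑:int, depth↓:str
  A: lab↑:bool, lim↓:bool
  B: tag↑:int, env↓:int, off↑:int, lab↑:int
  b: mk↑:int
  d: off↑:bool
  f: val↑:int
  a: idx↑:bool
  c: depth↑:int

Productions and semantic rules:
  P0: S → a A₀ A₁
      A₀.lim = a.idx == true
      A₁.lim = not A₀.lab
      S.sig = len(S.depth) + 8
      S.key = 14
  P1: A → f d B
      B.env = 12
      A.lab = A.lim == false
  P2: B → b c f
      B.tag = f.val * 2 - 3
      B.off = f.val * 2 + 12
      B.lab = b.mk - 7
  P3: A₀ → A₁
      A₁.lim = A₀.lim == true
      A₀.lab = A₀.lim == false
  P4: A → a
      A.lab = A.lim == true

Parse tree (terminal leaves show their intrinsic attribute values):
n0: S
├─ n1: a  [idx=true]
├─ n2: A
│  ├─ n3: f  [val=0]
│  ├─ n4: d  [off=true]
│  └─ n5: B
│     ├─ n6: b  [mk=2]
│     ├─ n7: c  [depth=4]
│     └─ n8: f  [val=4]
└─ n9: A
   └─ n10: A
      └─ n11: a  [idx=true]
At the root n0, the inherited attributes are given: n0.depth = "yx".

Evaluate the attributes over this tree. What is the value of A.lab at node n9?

false

1. n0.depth = "yx"  [given at root]
2. n1.idx = true  [terminal]
3. n2.lim = true  [a.idx == true]
4. n3.val = 0  [terminal]
5. n4.off = true  [terminal]
6. n5.env = 12  [12]
7. n6.mk = 2  [terminal]
8. n7.depth = 4  [terminal]
9. n8.val = 4  [terminal]
10. n5.tag = 5  [f.val * 2 - 3]
11. n5.off = 20  [f.val * 2 + 12]
12. n5.lab = -5  [b.mk - 7]
13. n2.lab = false  [A.lim == false]
14. n9.lim = true  [not A₀.lab]
15. n10.lim = true  [A₀.lim == true]
16. n11.idx = true  [terminal]
17. n10.lab = true  [A.lim == true]
18. n9.lab = false  [A₀.lim == false]
19. n0.sig = 10  [len(S.depth) + 8]
20. n0.key = 14  [14]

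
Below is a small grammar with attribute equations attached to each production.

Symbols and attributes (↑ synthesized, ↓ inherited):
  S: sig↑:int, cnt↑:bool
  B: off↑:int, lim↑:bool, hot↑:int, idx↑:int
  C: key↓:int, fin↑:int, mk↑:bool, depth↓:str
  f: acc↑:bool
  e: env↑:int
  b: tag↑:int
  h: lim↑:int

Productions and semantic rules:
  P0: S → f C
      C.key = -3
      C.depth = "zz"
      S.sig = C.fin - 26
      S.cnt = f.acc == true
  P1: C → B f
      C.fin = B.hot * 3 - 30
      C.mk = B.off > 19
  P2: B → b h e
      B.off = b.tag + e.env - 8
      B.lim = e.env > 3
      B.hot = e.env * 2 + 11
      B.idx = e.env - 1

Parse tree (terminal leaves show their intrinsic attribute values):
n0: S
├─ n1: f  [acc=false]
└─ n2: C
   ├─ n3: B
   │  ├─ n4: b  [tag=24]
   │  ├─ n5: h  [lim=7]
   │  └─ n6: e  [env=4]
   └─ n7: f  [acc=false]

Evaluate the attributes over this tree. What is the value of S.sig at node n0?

1. n1.acc = false  [terminal]
2. n2.key = -3  [-3]
3. n2.depth = "zz"  ["zz"]
4. n4.tag = 24  [terminal]
5. n5.lim = 7  [terminal]
6. n6.env = 4  [terminal]
7. n3.off = 20  [b.tag + e.env - 8]
8. n3.lim = true  [e.env > 3]
9. n3.hot = 19  [e.env * 2 + 11]
10. n3.idx = 3  [e.env - 1]
11. n7.acc = false  [terminal]
12. n2.fin = 27  [B.hot * 3 - 30]
13. n2.mk = true  [B.off > 19]
14. n0.sig = 1  [C.fin - 26]
15. n0.cnt = false  [f.acc == true]

1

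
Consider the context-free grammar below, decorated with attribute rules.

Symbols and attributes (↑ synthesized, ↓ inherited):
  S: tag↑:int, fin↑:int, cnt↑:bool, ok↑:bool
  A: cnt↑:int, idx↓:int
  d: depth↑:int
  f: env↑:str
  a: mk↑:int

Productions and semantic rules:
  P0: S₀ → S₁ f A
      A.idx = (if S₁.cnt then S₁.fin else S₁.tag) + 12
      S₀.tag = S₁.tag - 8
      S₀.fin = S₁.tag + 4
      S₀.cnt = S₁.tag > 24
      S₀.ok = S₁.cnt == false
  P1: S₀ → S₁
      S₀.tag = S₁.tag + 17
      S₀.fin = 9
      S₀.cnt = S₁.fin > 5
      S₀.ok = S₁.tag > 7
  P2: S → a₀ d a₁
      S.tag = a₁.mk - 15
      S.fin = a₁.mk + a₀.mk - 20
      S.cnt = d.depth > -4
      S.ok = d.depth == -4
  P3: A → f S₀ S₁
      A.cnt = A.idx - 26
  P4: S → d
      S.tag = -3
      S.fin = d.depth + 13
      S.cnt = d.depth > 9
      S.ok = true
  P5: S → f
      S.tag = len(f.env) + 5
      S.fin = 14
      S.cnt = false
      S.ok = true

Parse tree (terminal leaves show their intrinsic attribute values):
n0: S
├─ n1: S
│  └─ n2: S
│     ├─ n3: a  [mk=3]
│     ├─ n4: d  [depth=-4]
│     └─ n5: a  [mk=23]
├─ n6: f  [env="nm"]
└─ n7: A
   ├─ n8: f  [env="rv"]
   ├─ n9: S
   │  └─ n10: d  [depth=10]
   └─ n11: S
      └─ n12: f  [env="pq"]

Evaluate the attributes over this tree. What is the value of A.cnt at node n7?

-5

1. n3.mk = 3  [terminal]
2. n4.depth = -4  [terminal]
3. n5.mk = 23  [terminal]
4. n2.tag = 8  [a₁.mk - 15]
5. n2.fin = 6  [a₁.mk + a₀.mk - 20]
6. n2.cnt = false  [d.depth > -4]
7. n2.ok = true  [d.depth == -4]
8. n1.tag = 25  [S₁.tag + 17]
9. n1.fin = 9  [9]
10. n1.cnt = true  [S₁.fin > 5]
11. n1.ok = true  [S₁.tag > 7]
12. n6.env = "nm"  [terminal]
13. n7.idx = 21  [(if S₁.cnt then S₁.fin else S₁.tag) + 12]
14. n8.env = "rv"  [terminal]
15. n10.depth = 10  [terminal]
16. n9.tag = -3  [-3]
17. n9.fin = 23  [d.depth + 13]
18. n9.cnt = true  [d.depth > 9]
19. n9.ok = true  [true]
20. n12.env = "pq"  [terminal]
21. n11.tag = 7  [len(f.env) + 5]
22. n11.fin = 14  [14]
23. n11.cnt = false  [false]
24. n11.ok = true  [true]
25. n7.cnt = -5  [A.idx - 26]
26. n0.tag = 17  [S₁.tag - 8]
27. n0.fin = 29  [S₁.tag + 4]
28. n0.cnt = true  [S₁.tag > 24]
29. n0.ok = false  [S₁.cnt == false]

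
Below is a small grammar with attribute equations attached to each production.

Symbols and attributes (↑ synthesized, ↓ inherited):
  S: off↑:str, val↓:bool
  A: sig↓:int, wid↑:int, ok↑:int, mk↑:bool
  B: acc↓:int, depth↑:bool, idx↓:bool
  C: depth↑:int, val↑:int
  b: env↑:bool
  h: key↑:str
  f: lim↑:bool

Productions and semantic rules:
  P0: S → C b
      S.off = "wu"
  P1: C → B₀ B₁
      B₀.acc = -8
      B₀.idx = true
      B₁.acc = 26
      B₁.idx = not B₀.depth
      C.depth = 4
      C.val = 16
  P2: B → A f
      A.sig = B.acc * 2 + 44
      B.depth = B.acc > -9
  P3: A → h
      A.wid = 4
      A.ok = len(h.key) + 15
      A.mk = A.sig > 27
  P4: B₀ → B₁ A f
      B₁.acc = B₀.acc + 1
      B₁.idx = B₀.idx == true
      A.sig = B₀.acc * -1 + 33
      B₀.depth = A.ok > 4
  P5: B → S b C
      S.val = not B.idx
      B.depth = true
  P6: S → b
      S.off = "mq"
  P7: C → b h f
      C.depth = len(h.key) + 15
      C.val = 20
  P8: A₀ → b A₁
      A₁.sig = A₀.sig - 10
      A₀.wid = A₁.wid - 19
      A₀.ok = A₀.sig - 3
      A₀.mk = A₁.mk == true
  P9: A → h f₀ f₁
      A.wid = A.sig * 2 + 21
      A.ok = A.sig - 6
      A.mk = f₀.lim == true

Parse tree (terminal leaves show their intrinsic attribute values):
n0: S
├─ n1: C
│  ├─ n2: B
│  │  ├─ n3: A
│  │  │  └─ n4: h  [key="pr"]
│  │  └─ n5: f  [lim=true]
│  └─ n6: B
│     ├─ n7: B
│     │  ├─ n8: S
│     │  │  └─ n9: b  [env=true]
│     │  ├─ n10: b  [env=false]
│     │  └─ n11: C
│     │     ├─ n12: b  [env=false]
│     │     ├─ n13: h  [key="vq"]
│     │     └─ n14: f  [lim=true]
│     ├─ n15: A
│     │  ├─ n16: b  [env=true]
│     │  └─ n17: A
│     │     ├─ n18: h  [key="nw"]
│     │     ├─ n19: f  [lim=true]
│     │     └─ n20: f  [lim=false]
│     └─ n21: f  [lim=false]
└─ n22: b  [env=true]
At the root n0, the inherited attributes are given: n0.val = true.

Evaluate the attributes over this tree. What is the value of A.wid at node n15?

1. n0.val = true  [given at root]
2. n2.acc = -8  [-8]
3. n2.idx = true  [true]
4. n3.sig = 28  [B.acc * 2 + 44]
5. n4.key = "pr"  [terminal]
6. n3.wid = 4  [4]
7. n3.ok = 17  [len(h.key) + 15]
8. n3.mk = true  [A.sig > 27]
9. n5.lim = true  [terminal]
10. n2.depth = true  [B.acc > -9]
11. n6.acc = 26  [26]
12. n6.idx = false  [not B₀.depth]
13. n7.acc = 27  [B₀.acc + 1]
14. n7.idx = false  [B₀.idx == true]
15. n8.val = true  [not B.idx]
16. n9.env = true  [terminal]
17. n8.off = "mq"  ["mq"]
18. n10.env = false  [terminal]
19. n12.env = false  [terminal]
20. n13.key = "vq"  [terminal]
21. n14.lim = true  [terminal]
22. n11.depth = 17  [len(h.key) + 15]
23. n11.val = 20  [20]
24. n7.depth = true  [true]
25. n15.sig = 7  [B₀.acc * -1 + 33]
26. n16.env = true  [terminal]
27. n17.sig = -3  [A₀.sig - 10]
28. n18.key = "nw"  [terminal]
29. n19.lim = true  [terminal]
30. n20.lim = false  [terminal]
31. n17.wid = 15  [A.sig * 2 + 21]
32. n17.ok = -9  [A.sig - 6]
33. n17.mk = true  [f₀.lim == true]
34. n15.wid = -4  [A₁.wid - 19]
35. n15.ok = 4  [A₀.sig - 3]
36. n15.mk = true  [A₁.mk == true]
37. n21.lim = false  [terminal]
38. n6.depth = false  [A.ok > 4]
39. n1.depth = 4  [4]
40. n1.val = 16  [16]
41. n22.env = true  [terminal]
42. n0.off = "wu"  ["wu"]

-4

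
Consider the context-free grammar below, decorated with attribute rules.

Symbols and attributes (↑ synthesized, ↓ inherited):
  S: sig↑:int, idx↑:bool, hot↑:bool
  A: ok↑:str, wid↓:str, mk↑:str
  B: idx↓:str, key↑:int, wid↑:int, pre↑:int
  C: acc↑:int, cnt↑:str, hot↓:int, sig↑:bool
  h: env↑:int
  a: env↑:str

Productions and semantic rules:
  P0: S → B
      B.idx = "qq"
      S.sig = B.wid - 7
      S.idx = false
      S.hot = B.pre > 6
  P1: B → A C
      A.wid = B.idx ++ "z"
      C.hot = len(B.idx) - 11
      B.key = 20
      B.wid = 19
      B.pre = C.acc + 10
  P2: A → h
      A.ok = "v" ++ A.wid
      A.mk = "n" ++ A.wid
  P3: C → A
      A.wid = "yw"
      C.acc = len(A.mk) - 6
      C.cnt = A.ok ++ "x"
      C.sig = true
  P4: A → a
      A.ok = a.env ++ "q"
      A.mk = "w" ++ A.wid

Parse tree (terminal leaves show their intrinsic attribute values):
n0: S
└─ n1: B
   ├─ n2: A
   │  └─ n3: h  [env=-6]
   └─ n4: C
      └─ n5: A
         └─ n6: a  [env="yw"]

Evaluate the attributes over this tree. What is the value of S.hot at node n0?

1. n1.idx = "qq"  ["qq"]
2. n2.wid = "qqz"  [B.idx ++ "z"]
3. n3.env = -6  [terminal]
4. n2.ok = "vqqz"  ["v" ++ A.wid]
5. n2.mk = "nqqz"  ["n" ++ A.wid]
6. n4.hot = -9  [len(B.idx) - 11]
7. n5.wid = "yw"  ["yw"]
8. n6.env = "yw"  [terminal]
9. n5.ok = "ywq"  [a.env ++ "q"]
10. n5.mk = "wyw"  ["w" ++ A.wid]
11. n4.acc = -3  [len(A.mk) - 6]
12. n4.cnt = "ywqx"  [A.ok ++ "x"]
13. n4.sig = true  [true]
14. n1.key = 20  [20]
15. n1.wid = 19  [19]
16. n1.pre = 7  [C.acc + 10]
17. n0.sig = 12  [B.wid - 7]
18. n0.idx = false  [false]
19. n0.hot = true  [B.pre > 6]

true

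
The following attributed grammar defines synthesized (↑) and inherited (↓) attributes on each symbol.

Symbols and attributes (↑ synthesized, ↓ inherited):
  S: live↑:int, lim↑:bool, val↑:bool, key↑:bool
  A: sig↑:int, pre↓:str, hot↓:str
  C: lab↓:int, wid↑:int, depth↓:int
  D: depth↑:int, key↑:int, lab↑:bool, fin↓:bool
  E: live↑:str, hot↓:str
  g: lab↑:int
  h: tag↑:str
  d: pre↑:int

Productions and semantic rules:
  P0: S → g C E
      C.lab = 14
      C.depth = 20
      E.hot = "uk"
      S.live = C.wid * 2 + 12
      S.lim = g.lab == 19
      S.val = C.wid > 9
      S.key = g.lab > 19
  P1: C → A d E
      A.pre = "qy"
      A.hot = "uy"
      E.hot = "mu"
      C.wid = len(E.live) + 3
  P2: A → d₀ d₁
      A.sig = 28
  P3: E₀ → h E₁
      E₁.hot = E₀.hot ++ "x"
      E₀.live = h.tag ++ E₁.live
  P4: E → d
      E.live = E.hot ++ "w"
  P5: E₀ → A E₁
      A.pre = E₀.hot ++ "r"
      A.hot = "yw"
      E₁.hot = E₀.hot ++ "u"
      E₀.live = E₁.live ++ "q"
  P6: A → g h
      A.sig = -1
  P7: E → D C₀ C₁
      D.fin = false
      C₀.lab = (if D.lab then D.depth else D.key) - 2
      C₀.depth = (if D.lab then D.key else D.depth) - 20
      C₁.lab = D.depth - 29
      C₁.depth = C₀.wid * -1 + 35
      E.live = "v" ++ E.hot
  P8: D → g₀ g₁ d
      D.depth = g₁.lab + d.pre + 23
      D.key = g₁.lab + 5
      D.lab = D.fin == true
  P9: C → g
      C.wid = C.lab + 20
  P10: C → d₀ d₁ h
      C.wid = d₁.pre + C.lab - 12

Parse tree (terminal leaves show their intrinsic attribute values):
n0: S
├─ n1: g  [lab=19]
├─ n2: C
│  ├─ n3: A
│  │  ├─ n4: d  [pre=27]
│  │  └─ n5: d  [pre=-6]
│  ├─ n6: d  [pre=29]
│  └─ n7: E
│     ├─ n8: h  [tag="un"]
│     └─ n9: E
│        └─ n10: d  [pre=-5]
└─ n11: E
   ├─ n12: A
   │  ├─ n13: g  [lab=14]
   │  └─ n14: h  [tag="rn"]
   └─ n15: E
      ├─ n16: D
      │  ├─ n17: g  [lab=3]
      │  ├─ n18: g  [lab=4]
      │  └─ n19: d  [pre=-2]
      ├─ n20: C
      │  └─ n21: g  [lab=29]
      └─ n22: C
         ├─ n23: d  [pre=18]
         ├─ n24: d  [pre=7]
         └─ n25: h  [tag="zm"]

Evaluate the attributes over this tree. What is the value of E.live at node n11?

1. n1.lab = 19  [terminal]
2. n2.lab = 14  [14]
3. n2.depth = 20  [20]
4. n3.pre = "qy"  ["qy"]
5. n3.hot = "uy"  ["uy"]
6. n4.pre = 27  [terminal]
7. n5.pre = -6  [terminal]
8. n3.sig = 28  [28]
9. n6.pre = 29  [terminal]
10. n7.hot = "mu"  ["mu"]
11. n8.tag = "un"  [terminal]
12. n9.hot = "mux"  [E₀.hot ++ "x"]
13. n10.pre = -5  [terminal]
14. n9.live = "muxw"  [E.hot ++ "w"]
15. n7.live = "unmuxw"  [h.tag ++ E₁.live]
16. n2.wid = 9  [len(E.live) + 3]
17. n11.hot = "uk"  ["uk"]
18. n12.pre = "ukr"  [E₀.hot ++ "r"]
19. n12.hot = "yw"  ["yw"]
20. n13.lab = 14  [terminal]
21. n14.tag = "rn"  [terminal]
22. n12.sig = -1  [-1]
23. n15.hot = "uku"  [E₀.hot ++ "u"]
24. n16.fin = false  [false]
25. n17.lab = 3  [terminal]
26. n18.lab = 4  [terminal]
27. n19.pre = -2  [terminal]
28. n16.depth = 25  [g₁.lab + d.pre + 23]
29. n16.key = 9  [g₁.lab + 5]
30. n16.lab = false  [D.fin == true]
31. n20.lab = 7  [(if D.lab then D.depth else D.key) - 2]
32. n20.depth = 5  [(if D.lab then D.key else D.depth) - 20]
33. n21.lab = 29  [terminal]
34. n20.wid = 27  [C.lab + 20]
35. n22.lab = -4  [D.depth - 29]
36. n22.depth = 8  [C₀.wid * -1 + 35]
37. n23.pre = 18  [terminal]
38. n24.pre = 7  [terminal]
39. n25.tag = "zm"  [terminal]
40. n22.wid = -9  [d₁.pre + C.lab - 12]
41. n15.live = "vuku"  ["v" ++ E.hot]
42. n11.live = "vukuq"  [E₁.live ++ "q"]
43. n0.live = 30  [C.wid * 2 + 12]
44. n0.lim = true  [g.lab == 19]
45. n0.val = false  [C.wid > 9]
46. n0.key = false  [g.lab > 19]

"vukuq"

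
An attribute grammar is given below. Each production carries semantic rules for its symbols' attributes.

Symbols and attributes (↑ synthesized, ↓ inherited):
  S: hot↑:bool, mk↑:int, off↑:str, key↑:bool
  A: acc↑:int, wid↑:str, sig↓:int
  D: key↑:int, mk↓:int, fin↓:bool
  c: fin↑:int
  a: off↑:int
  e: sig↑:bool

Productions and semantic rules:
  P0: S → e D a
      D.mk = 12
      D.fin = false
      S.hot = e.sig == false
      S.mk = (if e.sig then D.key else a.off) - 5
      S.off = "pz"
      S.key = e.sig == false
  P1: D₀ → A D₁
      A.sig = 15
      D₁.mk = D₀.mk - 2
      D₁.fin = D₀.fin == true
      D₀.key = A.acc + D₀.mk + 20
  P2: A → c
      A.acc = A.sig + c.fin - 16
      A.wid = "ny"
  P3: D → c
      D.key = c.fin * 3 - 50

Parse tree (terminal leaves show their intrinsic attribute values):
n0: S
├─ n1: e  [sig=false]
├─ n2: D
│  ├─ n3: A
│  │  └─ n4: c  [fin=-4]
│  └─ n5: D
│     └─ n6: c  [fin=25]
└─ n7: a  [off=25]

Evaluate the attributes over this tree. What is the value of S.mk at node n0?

1. n1.sig = false  [terminal]
2. n2.mk = 12  [12]
3. n2.fin = false  [false]
4. n3.sig = 15  [15]
5. n4.fin = -4  [terminal]
6. n3.acc = -5  [A.sig + c.fin - 16]
7. n3.wid = "ny"  ["ny"]
8. n5.mk = 10  [D₀.mk - 2]
9. n5.fin = false  [D₀.fin == true]
10. n6.fin = 25  [terminal]
11. n5.key = 25  [c.fin * 3 - 50]
12. n2.key = 27  [A.acc + D₀.mk + 20]
13. n7.off = 25  [terminal]
14. n0.hot = true  [e.sig == false]
15. n0.mk = 20  [(if e.sig then D.key else a.off) - 5]
16. n0.off = "pz"  ["pz"]
17. n0.key = true  [e.sig == false]

20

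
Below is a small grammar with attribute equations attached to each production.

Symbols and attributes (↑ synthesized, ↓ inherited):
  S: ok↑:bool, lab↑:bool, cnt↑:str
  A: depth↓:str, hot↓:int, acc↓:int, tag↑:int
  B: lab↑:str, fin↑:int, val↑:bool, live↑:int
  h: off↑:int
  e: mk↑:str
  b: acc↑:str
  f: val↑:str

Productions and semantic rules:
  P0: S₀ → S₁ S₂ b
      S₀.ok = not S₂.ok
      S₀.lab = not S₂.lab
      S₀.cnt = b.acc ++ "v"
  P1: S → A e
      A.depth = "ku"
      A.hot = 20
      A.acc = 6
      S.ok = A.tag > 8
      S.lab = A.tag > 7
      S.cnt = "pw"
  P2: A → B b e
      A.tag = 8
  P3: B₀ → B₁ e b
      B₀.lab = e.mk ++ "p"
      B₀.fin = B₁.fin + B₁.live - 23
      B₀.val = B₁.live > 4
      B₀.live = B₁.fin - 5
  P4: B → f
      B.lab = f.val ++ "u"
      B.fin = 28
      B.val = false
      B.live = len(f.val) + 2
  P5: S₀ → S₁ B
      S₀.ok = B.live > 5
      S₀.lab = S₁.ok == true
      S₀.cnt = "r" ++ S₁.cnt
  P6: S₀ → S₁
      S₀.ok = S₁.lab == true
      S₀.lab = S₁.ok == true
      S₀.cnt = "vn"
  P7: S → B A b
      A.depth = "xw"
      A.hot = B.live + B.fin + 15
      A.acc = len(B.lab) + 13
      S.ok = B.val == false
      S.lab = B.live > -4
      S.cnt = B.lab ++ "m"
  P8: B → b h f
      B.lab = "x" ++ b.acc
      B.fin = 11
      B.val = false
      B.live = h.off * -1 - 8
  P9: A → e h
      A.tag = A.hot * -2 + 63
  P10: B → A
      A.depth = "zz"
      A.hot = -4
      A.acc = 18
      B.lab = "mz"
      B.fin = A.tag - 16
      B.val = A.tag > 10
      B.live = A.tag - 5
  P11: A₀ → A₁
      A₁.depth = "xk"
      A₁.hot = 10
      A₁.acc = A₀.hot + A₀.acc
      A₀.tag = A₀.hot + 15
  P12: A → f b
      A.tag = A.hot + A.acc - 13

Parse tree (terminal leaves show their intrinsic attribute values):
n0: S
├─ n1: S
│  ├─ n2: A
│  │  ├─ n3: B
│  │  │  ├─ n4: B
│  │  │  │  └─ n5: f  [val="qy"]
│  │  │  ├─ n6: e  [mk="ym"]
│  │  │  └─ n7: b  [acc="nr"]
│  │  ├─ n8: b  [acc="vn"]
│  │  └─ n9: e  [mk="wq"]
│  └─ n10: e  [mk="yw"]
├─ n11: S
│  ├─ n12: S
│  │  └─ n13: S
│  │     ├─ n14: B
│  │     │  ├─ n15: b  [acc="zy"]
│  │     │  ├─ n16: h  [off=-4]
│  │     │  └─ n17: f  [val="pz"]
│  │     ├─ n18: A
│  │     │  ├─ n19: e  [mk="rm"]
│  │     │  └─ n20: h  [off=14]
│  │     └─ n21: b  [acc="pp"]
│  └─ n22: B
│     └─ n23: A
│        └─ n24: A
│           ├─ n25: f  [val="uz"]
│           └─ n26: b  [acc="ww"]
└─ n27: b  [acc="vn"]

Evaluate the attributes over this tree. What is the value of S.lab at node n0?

1. n2.depth = "ku"  ["ku"]
2. n2.hot = 20  [20]
3. n2.acc = 6  [6]
4. n5.val = "qy"  [terminal]
5. n4.lab = "qyu"  [f.val ++ "u"]
6. n4.fin = 28  [28]
7. n4.val = false  [false]
8. n4.live = 4  [len(f.val) + 2]
9. n6.mk = "ym"  [terminal]
10. n7.acc = "nr"  [terminal]
11. n3.lab = "ymp"  [e.mk ++ "p"]
12. n3.fin = 9  [B₁.fin + B₁.live - 23]
13. n3.val = false  [B₁.live > 4]
14. n3.live = 23  [B₁.fin - 5]
15. n8.acc = "vn"  [terminal]
16. n9.mk = "wq"  [terminal]
17. n2.tag = 8  [8]
18. n10.mk = "yw"  [terminal]
19. n1.ok = false  [A.tag > 8]
20. n1.lab = true  [A.tag > 7]
21. n1.cnt = "pw"  ["pw"]
22. n15.acc = "zy"  [terminal]
23. n16.off = -4  [terminal]
24. n17.val = "pz"  [terminal]
25. n14.lab = "xzy"  ["x" ++ b.acc]
26. n14.fin = 11  [11]
27. n14.val = false  [false]
28. n14.live = -4  [h.off * -1 - 8]
29. n18.depth = "xw"  ["xw"]
30. n18.hot = 22  [B.live + B.fin + 15]
31. n18.acc = 16  [len(B.lab) + 13]
32. n19.mk = "rm"  [terminal]
33. n20.off = 14  [terminal]
34. n18.tag = 19  [A.hot * -2 + 63]
35. n21.acc = "pp"  [terminal]
36. n13.ok = true  [B.val == false]
37. n13.lab = false  [B.live > -4]
38. n13.cnt = "xzym"  [B.lab ++ "m"]
39. n12.ok = false  [S₁.lab == true]
40. n12.lab = true  [S₁.ok == true]
41. n12.cnt = "vn"  ["vn"]
42. n23.depth = "zz"  ["zz"]
43. n23.hot = -4  [-4]
44. n23.acc = 18  [18]
45. n24.depth = "xk"  ["xk"]
46. n24.hot = 10  [10]
47. n24.acc = 14  [A₀.hot + A₀.acc]
48. n25.val = "uz"  [terminal]
49. n26.acc = "ww"  [terminal]
50. n24.tag = 11  [A.hot + A.acc - 13]
51. n23.tag = 11  [A₀.hot + 15]
52. n22.lab = "mz"  ["mz"]
53. n22.fin = -5  [A.tag - 16]
54. n22.val = true  [A.tag > 10]
55. n22.live = 6  [A.tag - 5]
56. n11.ok = true  [B.live > 5]
57. n11.lab = false  [S₁.ok == true]
58. n11.cnt = "rvn"  ["r" ++ S₁.cnt]
59. n27.acc = "vn"  [terminal]
60. n0.ok = false  [not S₂.ok]
61. n0.lab = true  [not S₂.lab]
62. n0.cnt = "vnv"  [b.acc ++ "v"]

true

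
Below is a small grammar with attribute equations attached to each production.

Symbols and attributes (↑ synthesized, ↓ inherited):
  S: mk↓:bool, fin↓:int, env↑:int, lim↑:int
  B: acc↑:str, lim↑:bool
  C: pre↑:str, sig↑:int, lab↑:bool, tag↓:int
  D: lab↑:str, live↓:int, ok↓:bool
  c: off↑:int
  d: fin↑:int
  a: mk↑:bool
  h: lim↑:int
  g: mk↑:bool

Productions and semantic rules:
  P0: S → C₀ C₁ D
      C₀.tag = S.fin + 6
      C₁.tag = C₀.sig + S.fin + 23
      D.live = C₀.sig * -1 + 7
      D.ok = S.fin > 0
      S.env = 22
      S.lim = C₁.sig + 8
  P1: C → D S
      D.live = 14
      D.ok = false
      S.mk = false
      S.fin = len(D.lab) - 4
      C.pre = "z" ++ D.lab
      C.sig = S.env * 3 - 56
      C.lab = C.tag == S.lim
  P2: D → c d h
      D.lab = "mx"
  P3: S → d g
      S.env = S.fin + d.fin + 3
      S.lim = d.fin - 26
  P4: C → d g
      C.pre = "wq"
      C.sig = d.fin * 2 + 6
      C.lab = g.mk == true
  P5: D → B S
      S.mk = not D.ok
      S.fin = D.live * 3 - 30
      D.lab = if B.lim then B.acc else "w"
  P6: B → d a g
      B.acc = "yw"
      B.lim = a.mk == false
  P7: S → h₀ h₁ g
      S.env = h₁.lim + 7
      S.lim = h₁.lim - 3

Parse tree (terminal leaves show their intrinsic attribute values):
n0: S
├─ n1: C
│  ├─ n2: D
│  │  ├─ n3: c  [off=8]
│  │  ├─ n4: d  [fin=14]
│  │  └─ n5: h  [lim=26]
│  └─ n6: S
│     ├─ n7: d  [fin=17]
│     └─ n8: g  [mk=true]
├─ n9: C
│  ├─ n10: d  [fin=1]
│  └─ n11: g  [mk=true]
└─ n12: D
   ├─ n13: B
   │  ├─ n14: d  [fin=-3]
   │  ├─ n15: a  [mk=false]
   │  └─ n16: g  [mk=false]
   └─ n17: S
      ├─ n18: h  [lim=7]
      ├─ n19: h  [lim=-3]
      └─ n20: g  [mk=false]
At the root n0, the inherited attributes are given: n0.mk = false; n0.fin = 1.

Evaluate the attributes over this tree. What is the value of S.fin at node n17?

-3

1. n0.mk = false  [given at root]
2. n0.fin = 1  [given at root]
3. n1.tag = 7  [S.fin + 6]
4. n2.live = 14  [14]
5. n2.ok = false  [false]
6. n3.off = 8  [terminal]
7. n4.fin = 14  [terminal]
8. n5.lim = 26  [terminal]
9. n2.lab = "mx"  ["mx"]
10. n6.mk = false  [false]
11. n6.fin = -2  [len(D.lab) - 4]
12. n7.fin = 17  [terminal]
13. n8.mk = true  [terminal]
14. n6.env = 18  [S.fin + d.fin + 3]
15. n6.lim = -9  [d.fin - 26]
16. n1.pre = "zmx"  ["z" ++ D.lab]
17. n1.sig = -2  [S.env * 3 - 56]
18. n1.lab = false  [C.tag == S.lim]
19. n9.tag = 22  [C₀.sig + S.fin + 23]
20. n10.fin = 1  [terminal]
21. n11.mk = true  [terminal]
22. n9.pre = "wq"  ["wq"]
23. n9.sig = 8  [d.fin * 2 + 6]
24. n9.lab = true  [g.mk == true]
25. n12.live = 9  [C₀.sig * -1 + 7]
26. n12.ok = true  [S.fin > 0]
27. n14.fin = -3  [terminal]
28. n15.mk = false  [terminal]
29. n16.mk = false  [terminal]
30. n13.acc = "yw"  ["yw"]
31. n13.lim = true  [a.mk == false]
32. n17.mk = false  [not D.ok]
33. n17.fin = -3  [D.live * 3 - 30]
34. n18.lim = 7  [terminal]
35. n19.lim = -3  [terminal]
36. n20.mk = false  [terminal]
37. n17.env = 4  [h₁.lim + 7]
38. n17.lim = -6  [h₁.lim - 3]
39. n12.lab = "yw"  [if B.lim then B.acc else "w"]
40. n0.env = 22  [22]
41. n0.lim = 16  [C₁.sig + 8]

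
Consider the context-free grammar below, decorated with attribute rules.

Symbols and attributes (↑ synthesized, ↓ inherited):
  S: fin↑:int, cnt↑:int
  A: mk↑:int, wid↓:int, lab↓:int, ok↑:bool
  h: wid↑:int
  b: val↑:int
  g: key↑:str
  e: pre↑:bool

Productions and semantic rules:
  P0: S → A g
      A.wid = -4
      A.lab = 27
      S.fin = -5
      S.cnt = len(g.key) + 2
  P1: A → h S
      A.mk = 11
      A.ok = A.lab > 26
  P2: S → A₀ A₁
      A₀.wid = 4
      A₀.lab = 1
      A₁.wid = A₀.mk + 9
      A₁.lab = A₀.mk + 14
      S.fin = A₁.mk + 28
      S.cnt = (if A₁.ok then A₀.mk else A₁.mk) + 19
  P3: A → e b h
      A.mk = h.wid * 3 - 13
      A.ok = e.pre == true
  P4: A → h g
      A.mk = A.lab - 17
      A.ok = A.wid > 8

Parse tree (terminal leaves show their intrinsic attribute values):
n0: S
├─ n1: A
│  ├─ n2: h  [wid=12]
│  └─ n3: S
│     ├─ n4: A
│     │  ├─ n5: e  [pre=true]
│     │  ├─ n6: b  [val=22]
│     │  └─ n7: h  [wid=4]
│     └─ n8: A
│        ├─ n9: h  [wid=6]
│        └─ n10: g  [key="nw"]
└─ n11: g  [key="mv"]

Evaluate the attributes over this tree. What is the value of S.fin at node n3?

1. n1.wid = -4  [-4]
2. n1.lab = 27  [27]
3. n2.wid = 12  [terminal]
4. n4.wid = 4  [4]
5. n4.lab = 1  [1]
6. n5.pre = true  [terminal]
7. n6.val = 22  [terminal]
8. n7.wid = 4  [terminal]
9. n4.mk = -1  [h.wid * 3 - 13]
10. n4.ok = true  [e.pre == true]
11. n8.wid = 8  [A₀.mk + 9]
12. n8.lab = 13  [A₀.mk + 14]
13. n9.wid = 6  [terminal]
14. n10.key = "nw"  [terminal]
15. n8.mk = -4  [A.lab - 17]
16. n8.ok = false  [A.wid > 8]
17. n3.fin = 24  [A₁.mk + 28]
18. n3.cnt = 15  [(if A₁.ok then A₀.mk else A₁.mk) + 19]
19. n1.mk = 11  [11]
20. n1.ok = true  [A.lab > 26]
21. n11.key = "mv"  [terminal]
22. n0.fin = -5  [-5]
23. n0.cnt = 4  [len(g.key) + 2]

24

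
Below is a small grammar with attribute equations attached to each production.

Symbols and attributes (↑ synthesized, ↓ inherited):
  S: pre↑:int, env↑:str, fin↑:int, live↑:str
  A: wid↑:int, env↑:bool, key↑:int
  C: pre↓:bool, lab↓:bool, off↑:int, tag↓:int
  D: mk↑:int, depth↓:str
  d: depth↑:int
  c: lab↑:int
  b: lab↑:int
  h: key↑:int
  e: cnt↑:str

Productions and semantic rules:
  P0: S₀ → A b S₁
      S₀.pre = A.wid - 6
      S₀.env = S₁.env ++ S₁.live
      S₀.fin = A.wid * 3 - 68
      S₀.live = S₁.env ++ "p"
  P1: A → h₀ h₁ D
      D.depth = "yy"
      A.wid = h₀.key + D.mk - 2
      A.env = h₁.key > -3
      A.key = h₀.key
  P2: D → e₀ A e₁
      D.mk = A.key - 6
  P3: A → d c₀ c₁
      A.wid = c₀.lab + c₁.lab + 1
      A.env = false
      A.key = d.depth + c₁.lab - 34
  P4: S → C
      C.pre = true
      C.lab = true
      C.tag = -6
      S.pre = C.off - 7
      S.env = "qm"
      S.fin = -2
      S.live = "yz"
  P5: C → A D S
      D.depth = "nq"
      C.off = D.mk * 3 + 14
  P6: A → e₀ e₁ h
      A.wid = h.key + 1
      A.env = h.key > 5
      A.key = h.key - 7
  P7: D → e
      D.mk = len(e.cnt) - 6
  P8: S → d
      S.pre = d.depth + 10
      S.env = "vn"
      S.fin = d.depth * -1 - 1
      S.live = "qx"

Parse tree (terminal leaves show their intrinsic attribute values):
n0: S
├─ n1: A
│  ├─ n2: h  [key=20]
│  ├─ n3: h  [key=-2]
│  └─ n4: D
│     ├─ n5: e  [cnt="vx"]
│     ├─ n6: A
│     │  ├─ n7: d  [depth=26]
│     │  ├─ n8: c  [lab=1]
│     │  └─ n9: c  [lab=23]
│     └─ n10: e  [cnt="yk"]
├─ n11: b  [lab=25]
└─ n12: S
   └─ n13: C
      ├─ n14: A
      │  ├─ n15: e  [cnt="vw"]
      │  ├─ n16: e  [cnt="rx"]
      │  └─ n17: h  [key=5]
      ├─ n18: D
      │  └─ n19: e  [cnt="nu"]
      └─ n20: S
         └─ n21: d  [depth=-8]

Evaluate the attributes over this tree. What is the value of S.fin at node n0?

13

1. n2.key = 20  [terminal]
2. n3.key = -2  [terminal]
3. n4.depth = "yy"  ["yy"]
4. n5.cnt = "vx"  [terminal]
5. n7.depth = 26  [terminal]
6. n8.lab = 1  [terminal]
7. n9.lab = 23  [terminal]
8. n6.wid = 25  [c₀.lab + c₁.lab + 1]
9. n6.env = false  [false]
10. n6.key = 15  [d.depth + c₁.lab - 34]
11. n10.cnt = "yk"  [terminal]
12. n4.mk = 9  [A.key - 6]
13. n1.wid = 27  [h₀.key + D.mk - 2]
14. n1.env = true  [h₁.key > -3]
15. n1.key = 20  [h₀.key]
16. n11.lab = 25  [terminal]
17. n13.pre = true  [true]
18. n13.lab = true  [true]
19. n13.tag = -6  [-6]
20. n15.cnt = "vw"  [terminal]
21. n16.cnt = "rx"  [terminal]
22. n17.key = 5  [terminal]
23. n14.wid = 6  [h.key + 1]
24. n14.env = false  [h.key > 5]
25. n14.key = -2  [h.key - 7]
26. n18.depth = "nq"  ["nq"]
27. n19.cnt = "nu"  [terminal]
28. n18.mk = -4  [len(e.cnt) - 6]
29. n21.depth = -8  [terminal]
30. n20.pre = 2  [d.depth + 10]
31. n20.env = "vn"  ["vn"]
32. n20.fin = 7  [d.depth * -1 - 1]
33. n20.live = "qx"  ["qx"]
34. n13.off = 2  [D.mk * 3 + 14]
35. n12.pre = -5  [C.off - 7]
36. n12.env = "qm"  ["qm"]
37. n12.fin = -2  [-2]
38. n12.live = "yz"  ["yz"]
39. n0.pre = 21  [A.wid - 6]
40. n0.env = "qmyz"  [S₁.env ++ S₁.live]
41. n0.fin = 13  [A.wid * 3 - 68]
42. n0.live = "qmp"  [S₁.env ++ "p"]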